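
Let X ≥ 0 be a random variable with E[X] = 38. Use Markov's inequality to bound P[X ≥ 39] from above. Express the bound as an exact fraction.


μ = E[X] = 38, a = 39.
Markov: P[X ≥ 39] ≤ μ/a = (38)/39 = 38/39.
Numerically: ≈ 0.974.
(Since a = 39 > μ = 38.000, the bound 38/39 is < 1 and informative.)

P[X ≥ 39] ≤ 38/39 ≈ 0.974.


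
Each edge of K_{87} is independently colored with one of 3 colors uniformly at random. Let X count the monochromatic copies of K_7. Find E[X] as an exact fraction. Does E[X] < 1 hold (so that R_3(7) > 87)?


E[X] = C(87, 7) · 3^{1 − 21} = 5843355957 · 3^{−20} = 5843355957/3486784401.
As a reduced fraction: E[X] = 72140197/43046721 ≈ 1.6759.
Is E[X] < 1? NO.
Since E[X] ≥ 1, the first-moment bound is inconclusive at n = 87; it does NOT by itself certify R_3(7) > 87.

E[X] = 72140197/43046721 ≈ 1.6759; E[X] ≥ 1; first-moment method inconclusive here.


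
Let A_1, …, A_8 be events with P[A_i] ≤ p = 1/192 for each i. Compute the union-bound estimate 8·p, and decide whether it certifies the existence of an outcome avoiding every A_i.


Union bound: P[∪_{i=1}^{8} A_i] ≤ Σ_i P[A_i] ≤ 8·p = 8·(1/192) = 1/24.
Numerically: 1/24 ≈ 0.0416667.
Is 1/24 < 1? YES.
Since P[∪ A_i] ≤ 1/24 < 1, the complement has P[∩ A_i^c] ≥ 1 − 1/24 = 23/24 > 0, so some outcome avoids every A_i.

8·p = 1/24 ≈ 0.0416667; existence CERTIFIED by the union bound.


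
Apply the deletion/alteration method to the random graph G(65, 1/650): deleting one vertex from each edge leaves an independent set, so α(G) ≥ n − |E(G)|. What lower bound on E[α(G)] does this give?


E[|E(G)|] = C(65, 2)·p = 2080 · (1/650) = 16/5.
E[α(G)] ≥ n − E[|E(G)|] = 65 − 16/5 = 309/5.
Numerically: ≈ 61.80000.
(This is only a lower bound; the true E[α(G)] may be larger.)

E[α(G)] ≥ 309/5 ≈ 61.80000.


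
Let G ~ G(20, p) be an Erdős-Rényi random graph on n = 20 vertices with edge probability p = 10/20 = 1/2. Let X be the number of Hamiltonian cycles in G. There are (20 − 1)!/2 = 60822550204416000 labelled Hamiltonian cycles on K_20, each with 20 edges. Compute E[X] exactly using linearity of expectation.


K_20 has (20 − 1)!/2 = 60822550204416000 labelled Hamiltonian cycles.
For each such Hamiltonian cycle H, let X_H = 1 if all 20 edges of H are present in G. Then P[X_H = 1] = p^{20} = (1/2)^{20} = 1/1048576.
Summing the indicators: E[X] = Σ_H E[X_H] = 60822550204416000 · p^{20} = 60822550204416000 · 1/1048576 = 1856156927625/32.
Numerically: E[X] ≈ 5.8005e+10.

E[X] = 60822550204416000 · (1/2)^{20} = 1856156927625/32 ≈ 5.8005e+10.


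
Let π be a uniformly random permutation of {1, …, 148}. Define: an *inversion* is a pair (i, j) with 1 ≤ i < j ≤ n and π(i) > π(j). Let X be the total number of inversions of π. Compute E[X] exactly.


Write X = Σ X_I over the C(148, 2) = 10878 pairs i < j, with X_I the indicator of one inversion.
There are 10878 indicators.
For each fixed pair i < j, the values π(i) and π(j) are two distinct elements of {1, …, 148} in uniformly random order; by symmetry P[π(i) > π(j)] = 1/2.
By linearity: E[X] = 10878 · (1/2) = C(148, 2) · (1/2) = 10878/2 = 5439 ≈ 5439.0000.

E[X] = 5439 = 5439.0000.


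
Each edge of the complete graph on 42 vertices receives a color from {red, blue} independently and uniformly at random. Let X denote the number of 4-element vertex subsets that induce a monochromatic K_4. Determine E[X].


Let X = Σ_S X_S over the C(42, 4) = 111930 subsets S of size 4, where X_S = 1 if the K_4 on S is monochromatic.
For a fixed S, the K_4 on S has C(4, 2) = 6 edges. P[all 6 edges red] = (1/2)^6, and likewise for blue, so P[monochromatic] = 2·(1/2)^6 = 2^{1 − 6} = 1/32.
By linearity of expectation: E[X] = C(42, 4) · 2^{1 − 6} = 111930 · 1/32 = 55965/16.
Numerically: E[X] ≈ 3497.812.

E[X] = C(42,4)·2^(1−C(4,2)) = 55965/16 ≈ 3497.812.


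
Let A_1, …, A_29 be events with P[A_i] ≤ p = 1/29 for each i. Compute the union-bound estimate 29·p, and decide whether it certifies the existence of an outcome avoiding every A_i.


Union bound: P[∪_{i=1}^{29} A_i] ≤ Σ_i P[A_i] ≤ 29·p = 29·(1/29) = 1.
Numerically: 1 ≈ 1.00000.
Is 1 < 1? NO.
Since the bound 1 is ≥ 1, the union bound is uninformative here; it does NOT by itself certify existence.

29·p = 1 ≈ 1.00000; existence NOT certified by the union bound.


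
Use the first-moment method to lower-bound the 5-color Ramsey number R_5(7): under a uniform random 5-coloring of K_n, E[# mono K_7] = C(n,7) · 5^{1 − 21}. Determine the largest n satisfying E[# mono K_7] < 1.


We need C(n, 7) · 5^{1 − 21} < 1, i.e. C(n, 7) < 5^{21 − 1} = 95367431640625.
Check values of n near the boundary:
  n = 334: C(334, 7) = 86359460961576; 86359460961576 < 95367431640625? YES
  n = 335: C(335, 7) = 88202498238195; 88202498238195 < 95367431640625? YES
  n = 336: C(336, 7) = 90079147136880; 90079147136880 < 95367431640625? YES
  n = 337: C(337, 7) = 91989916924632; 91989916924632 < 95367431640625? YES
  n = 338: C(338, 7) = 93935323022736; 93935323022736 < 95367431640625? YES
  n = 339: C(339, 7) = 95915887062372; 95915887062372 < 95367431640625? NO
  n = 340: C(340, 7) = 97932136940560; 97932136940560 < 95367431640625? NO
  n = 341: C(341, 7) = 99984606876440; 99984606876440 < 95367431640625? NO
The largest n with C(n, 7) < 95367431640625 is n = 338 (where E[X] = 93935323022736/95367431640625 ≈ 0.98498). Hence R_5(7) > 338, i.e. R_5(7) ≥ 339.

Largest n = 338; hence R_5(7) > 338.


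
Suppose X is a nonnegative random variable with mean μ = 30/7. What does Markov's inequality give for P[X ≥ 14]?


μ = E[X] = 30/7, a = 14.
Markov: P[X ≥ 14] ≤ μ/a = (30/7)/14 = 15/49.
Numerically: ≈ 0.3061.
(Since a = 14 > μ = 4.2857, the bound 15/49 is < 1 and informative.)

P[X ≥ 14] ≤ 15/49 ≈ 0.3061.


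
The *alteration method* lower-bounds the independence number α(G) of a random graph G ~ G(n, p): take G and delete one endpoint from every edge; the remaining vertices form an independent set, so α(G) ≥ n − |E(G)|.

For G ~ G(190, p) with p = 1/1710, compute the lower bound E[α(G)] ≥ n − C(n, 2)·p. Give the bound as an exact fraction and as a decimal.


E[|E(G)|] = C(190, 2)·p = 17955 · (1/1710) = 21/2.
E[α(G)] ≥ n − E[|E(G)|] = 190 − 21/2 = 359/2.
Numerically: ≈ 179.50000.
(This is only a lower bound; the true E[α(G)] may be larger.)

E[α(G)] ≥ 359/2 ≈ 179.50000.


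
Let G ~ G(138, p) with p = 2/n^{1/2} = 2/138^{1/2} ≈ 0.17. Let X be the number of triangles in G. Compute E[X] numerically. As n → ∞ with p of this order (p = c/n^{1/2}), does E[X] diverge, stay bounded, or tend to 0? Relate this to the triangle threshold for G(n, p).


Number of potential triangles: C(138, 3) = 428536.
Each occurs with probability p³ ≈ (0.17)³ ≈ 4.93482e-03.
By linearity: E[X] = C(138, 3)·p³ ≈ 428536 · 4.93482e-03 ≈ 2114.748.
Since α = 1/2 < 1, p = c/n^{1/2} ≫ 1/n is above the triangle threshold p ~ 1/n. Asymptotically E[X] ~ (c³/6)·n^{3(1−α)} = (2³/6)·n^{1.5} → ∞; triangles are abundant w.h.p.

E[X] ≈ 2114.748; in regime p = Θ(1/n^{1/2}) E[X] diverges (above the triangle threshold p ~ 1/n).


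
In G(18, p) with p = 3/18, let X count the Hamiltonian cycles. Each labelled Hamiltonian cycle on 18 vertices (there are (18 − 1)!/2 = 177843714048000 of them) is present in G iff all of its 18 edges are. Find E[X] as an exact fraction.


K_18 has (18 − 1)!/2 = 177843714048000 labelled Hamiltonian cycles.
For each such Hamiltonian cycle H, let X_H = 1 if all 18 edges of H are present in G. Then P[X_H = 1] = p^{18} = (1/6)^{18} = 1/101559956668416.
Summing the indicators: E[X] = Σ_H E[X_H] = 177843714048000 · p^{18} = 177843714048000 · 1/101559956668416 = 14889875/8503056.
Numerically: E[X] ≈ 1.7511.

E[X] = 177843714048000 · (1/6)^{18} = 14889875/8503056 ≈ 1.7511.


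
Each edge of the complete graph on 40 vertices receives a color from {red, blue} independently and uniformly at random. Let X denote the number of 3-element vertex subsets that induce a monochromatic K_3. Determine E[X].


Let X = Σ_S X_S over the C(40, 3) = 9880 subsets S of size 3, where X_S = 1 if the K_3 on S is monochromatic.
For a fixed S, the K_3 on S has C(3, 2) = 3 edges. P[all 3 edges red] = (1/2)^3, and likewise for blue, so P[monochromatic] = 2·(1/2)^3 = 2^{1 − 3} = 1/4.
Summing: E[X] = C(40, 3) · 2^{1 − 3} = 9880 · 1/4 = 2470.
Numerically: E[X] ≈ 2470.00000.

E[X] = C(40,3)·2^(1−C(3,2)) = 2470 ≈ 2470.00000.


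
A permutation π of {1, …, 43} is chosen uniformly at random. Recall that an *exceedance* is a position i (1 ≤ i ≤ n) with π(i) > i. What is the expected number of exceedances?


Write X = Σ_{i=1}^{43} X_i, where X_i = 1_{π(i) > i}.
For each fixed i, π(i) is uniform over {1, …, 43} (marginal of a uniform permutation), so P[π(i) > i] = (n − i)/n. Summing: Σ_{i=1}^{43} (n − i)/n = (0 + 1 + … + 42)/43 = 43(43 − 1)/(2·43) = (43 − 1)/2.
Hence E[X] = Σ_{i=1}^{43} (43 − i)/43 = 21 ≈ 21.0000.

E[X] = 21 = 21.0000.


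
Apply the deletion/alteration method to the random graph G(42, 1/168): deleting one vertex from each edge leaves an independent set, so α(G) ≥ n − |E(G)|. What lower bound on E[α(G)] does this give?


E[|E(G)|] = C(42, 2)·p = 861 · (1/168) = 41/8.
E[α(G)] ≥ n − E[|E(G)|] = 42 − 41/8 = 295/8.
Numerically: ≈ 36.87500.
(This is only a lower bound; the true E[α(G)] may be larger.)

E[α(G)] ≥ 295/8 ≈ 36.87500.


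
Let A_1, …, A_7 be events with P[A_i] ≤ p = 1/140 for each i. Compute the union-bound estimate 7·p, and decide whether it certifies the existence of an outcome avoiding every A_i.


Union bound: P[∪_{i=1}^{7} A_i] ≤ Σ_i P[A_i] ≤ 7·p = 7·(1/140) = 1/20.
Numerically: 1/20 ≈ 0.05000.
Is 1/20 < 1? YES.
Since P[∪ A_i] ≤ 1/20 < 1, the complement has P[∩ A_i^c] ≥ 1 − 1/20 = 19/20 > 0, so some outcome avoids every A_i.

7·p = 1/20 ≈ 0.05000; existence CERTIFIED by the union bound.


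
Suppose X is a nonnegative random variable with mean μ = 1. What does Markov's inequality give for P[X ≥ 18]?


μ = E[X] = 1, a = 18.
Markov: P[X ≥ 18] ≤ μ/a = (1)/18 = 1/18.
Numerically: ≈ 0.05556.
(Since a = 18 > μ = 1.00000, the bound 1/18 is < 1 and informative.)

P[X ≥ 18] ≤ 1/18 ≈ 0.05556.


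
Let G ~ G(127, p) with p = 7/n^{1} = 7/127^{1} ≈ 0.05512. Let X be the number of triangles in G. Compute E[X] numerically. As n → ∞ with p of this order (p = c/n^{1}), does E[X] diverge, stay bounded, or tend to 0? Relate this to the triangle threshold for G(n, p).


Number of potential triangles: C(127, 3) = 333375.
Each occurs with probability p³ ≈ (0.05512)³ ≈ 1.674492e-04.
By linearity: E[X] = C(127, 3)·p³ ≈ 333375 · 1.674492e-04 ≈ 55.8234.
Here α = 1, so p = 7/n is exactly at the triangle threshold p ~ 1/n. Asymptotically E[X] → c³/6 = 7³/6 = 343/6 ≈ 57.1667, a bounded constant. In this regime the triangle count is asymptotically Poisson(c³/6).

E[X] ≈ 55.8234; in regime p = Θ(1/n^{1}) E[X] stays bounded (at the triangle threshold p ~ 1/n).


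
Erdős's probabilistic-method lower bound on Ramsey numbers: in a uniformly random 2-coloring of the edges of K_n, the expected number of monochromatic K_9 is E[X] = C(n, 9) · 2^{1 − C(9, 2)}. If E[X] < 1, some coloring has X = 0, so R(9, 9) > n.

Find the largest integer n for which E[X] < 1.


We need C(n, 9) · 2^{1 − 36} < 1, i.e. C(n, 9) < 2^{36 − 1} = 34359738368.
Check values of n near the boundary:
  n = 62: C(62, 9) = 20286591270; 20286591270 < 34359738368? YES
  n = 63: C(63, 9) = 23667689815; 23667689815 < 34359738368? YES
  n = 64: C(64, 9) = 27540584512; 27540584512 < 34359738368? YES
  n = 65: C(65, 9) = 31966749880; 31966749880 < 34359738368? YES
  n = 66: C(66, 9) = 37014131440; 37014131440 < 34359738368? NO
  n = 67: C(67, 9) = 42757703560; 42757703560 < 34359738368? NO
The largest n with C(n, 9) < 34359738368 is n = 65 (where E[X] = 3995843735/4294967296 ≈ 0.930355). Hence R(9, 9) > 65, i.e. R(9, 9) ≥ 66.

Largest n = 65; hence R(9, 9) > 65.


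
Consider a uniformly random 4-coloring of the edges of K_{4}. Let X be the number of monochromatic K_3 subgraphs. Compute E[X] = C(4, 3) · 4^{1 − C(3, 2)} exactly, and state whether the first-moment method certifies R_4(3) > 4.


E[X] = C(4, 3) · 4^{1 − 3} = 4 · 4^{−2} = 4/16.
As a reduced fraction: E[X] = 1/4 ≈ 0.250.
Is E[X] < 1? YES.
Since E[X] < 1, there exists a 4-coloring of K_{4} with no monochromatic K_3; hence R_4(3) > 4.

E[X] = 1/4 ≈ 0.250; E[X] < 1, so R_4(3) > 4.


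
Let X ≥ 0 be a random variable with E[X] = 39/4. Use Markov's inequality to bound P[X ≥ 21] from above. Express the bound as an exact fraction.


μ = E[X] = 39/4, a = 21.
Markov: P[X ≥ 21] ≤ μ/a = (39/4)/21 = 13/28.
Numerically: ≈ 0.464.
(Since a = 21 > μ = 9.750, the bound 13/28 is < 1 and informative.)

P[X ≥ 21] ≤ 13/28 ≈ 0.464.


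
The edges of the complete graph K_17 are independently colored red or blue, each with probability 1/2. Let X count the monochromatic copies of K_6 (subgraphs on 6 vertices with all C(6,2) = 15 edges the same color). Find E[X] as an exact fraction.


Let X = Σ_S X_S over the C(17, 6) = 12376 subsets S of size 6, where X_S = 1 if the K_6 on S is monochromatic.
For a fixed S, the K_6 on S has C(6, 2) = 15 edges. P[all 15 edges red] = (1/2)^15, and likewise for blue, so P[monochromatic] = 2·(1/2)^15 = 2^{1 − 15} = 1/16384.
Summing: E[X] = C(17, 6) · 2^{1 − 15} = 12376 · 1/16384 = 1547/2048.
Numerically: E[X] ≈ 0.75537.

E[X] = C(17,6)·2^(1−C(6,2)) = 1547/2048 ≈ 0.75537.


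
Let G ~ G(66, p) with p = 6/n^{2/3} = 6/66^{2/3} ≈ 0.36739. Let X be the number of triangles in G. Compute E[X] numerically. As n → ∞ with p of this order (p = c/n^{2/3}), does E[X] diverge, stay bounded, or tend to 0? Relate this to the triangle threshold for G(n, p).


Number of potential triangles: C(66, 3) = 45760.
Each occurs with probability p³ ≈ (0.36739)³ ≈ 4.9586777e-02.
By linearity: E[X] = C(66, 3)·p³ ≈ 45760 · 4.9586777e-02 ≈ 2269.09091.
Since α = 2/3 < 1, p = c/n^{2/3} ≫ 1/n is above the triangle threshold p ~ 1/n. Asymptotically E[X] ~ (c³/6)·n^{3(1−α)} = (6³/6)·n^{1} → ∞; triangles are abundant w.h.p.

E[X] ≈ 2269.09091; in regime p = Θ(1/n^{2/3}) E[X] diverges (above the triangle threshold p ~ 1/n).


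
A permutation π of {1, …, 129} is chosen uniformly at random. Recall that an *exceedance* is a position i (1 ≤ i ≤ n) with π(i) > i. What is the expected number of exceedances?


Write X = Σ_{i=1}^{129} X_i, where X_i = 1_{π(i) > i}.
For each fixed i, π(i) is uniform over {1, …, 129} (marginal of a uniform permutation), so P[π(i) > i] = (n − i)/n. Summing: Σ_{i=1}^{129} (n − i)/n = (0 + 1 + … + 128)/129 = 129(129 − 1)/(2·129) = (129 − 1)/2.
Hence E[X] = Σ_{i=1}^{129} (129 − i)/129 = 64 ≈ 64.000.

E[X] = 64 = 64.000.


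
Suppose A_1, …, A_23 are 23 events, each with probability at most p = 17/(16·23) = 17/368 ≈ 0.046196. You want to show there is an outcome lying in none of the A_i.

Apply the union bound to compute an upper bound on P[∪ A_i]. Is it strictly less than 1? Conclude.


Union bound: P[∪_{i=1}^{23} A_i] ≤ Σ_i P[A_i] ≤ 23·p = 23·(17/368) = 17/16.
Numerically: 17/16 ≈ 1.062500.
Is 17/16 < 1? NO.
Since the bound 17/16 is ≥ 1, the union bound is uninformative here; it does NOT by itself certify existence.

23·p = 17/16 ≈ 1.062500; existence NOT certified by the union bound.


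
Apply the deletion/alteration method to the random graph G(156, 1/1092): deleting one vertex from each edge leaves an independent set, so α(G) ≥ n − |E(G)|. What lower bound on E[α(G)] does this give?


E[|E(G)|] = C(156, 2)·p = 12090 · (1/1092) = 155/14.
E[α(G)] ≥ n − E[|E(G)|] = 156 − 155/14 = 2029/14.
Numerically: ≈ 144.928571.
(This is only a lower bound; the true E[α(G)] may be larger.)

E[α(G)] ≥ 2029/14 ≈ 144.928571.


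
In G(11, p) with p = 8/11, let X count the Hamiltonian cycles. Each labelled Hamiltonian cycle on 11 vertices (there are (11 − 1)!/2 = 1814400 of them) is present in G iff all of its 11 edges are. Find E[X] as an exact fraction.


K_11 has (11 − 1)!/2 = 1814400 labelled Hamiltonian cycles.
For each such Hamiltonian cycle H, let X_H = 1 if all 11 edges of H are present in G. Then P[X_H = 1] = p^{11} = (8/11)^{11} = 8589934592/285311670611.
By linearity: E[X] = Σ_H E[X_H] = 1814400 · p^{11} = 1814400 · 8589934592/285311670611 = 15585577323724800/285311670611.
Numerically: E[X] ≈ 54626.

E[X] = 1814400 · (8/11)^{11} = 15585577323724800/285311670611 ≈ 54626.


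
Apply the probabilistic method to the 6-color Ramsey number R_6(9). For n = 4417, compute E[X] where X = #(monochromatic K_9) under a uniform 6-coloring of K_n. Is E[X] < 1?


E[X] = C(4417, 9) · 6^{1 − 36} = 1749208766098544225331185560 · 6^{−35} = 1749208766098544225331185560/1719070799748422591028658176.
As a reduced fraction: E[X] = 218651095762318028166398195/214883849968552823878582272 ≈ 1.0175.
Is E[X] < 1? NO.
Since E[X] ≥ 1, the first-moment bound is inconclusive at n = 4417; it does NOT by itself certify R_6(9) > 4417.

E[X] = 218651095762318028166398195/214883849968552823878582272 ≈ 1.0175; E[X] ≥ 1; first-moment method inconclusive here.


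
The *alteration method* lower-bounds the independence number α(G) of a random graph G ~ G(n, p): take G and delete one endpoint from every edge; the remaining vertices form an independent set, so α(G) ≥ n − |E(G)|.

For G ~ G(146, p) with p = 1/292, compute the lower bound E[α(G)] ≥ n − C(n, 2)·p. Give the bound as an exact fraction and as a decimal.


E[|E(G)|] = C(146, 2)·p = 10585 · (1/292) = 145/4.
E[α(G)] ≥ n − E[|E(G)|] = 146 − 145/4 = 439/4.
Numerically: ≈ 109.75000.
(This is only a lower bound; the true E[α(G)] may be larger.)

E[α(G)] ≥ 439/4 ≈ 109.75000.


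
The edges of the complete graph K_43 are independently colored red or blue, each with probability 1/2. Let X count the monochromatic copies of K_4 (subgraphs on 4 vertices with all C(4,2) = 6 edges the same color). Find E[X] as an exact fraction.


Let X = Σ_S X_S over the C(43, 4) = 123410 subsets S of size 4, where X_S = 1 if the K_4 on S is monochromatic.
For a fixed S, the K_4 on S has C(4, 2) = 6 edges. P[all 6 edges red] = (1/2)^6, and likewise for blue, so P[monochromatic] = 2·(1/2)^6 = 2^{1 − 6} = 1/32.
By linearity of expectation: E[X] = C(43, 4) · 2^{1 − 6} = 123410 · 1/32 = 61705/16.
Numerically: E[X] ≈ 3856.562500.

E[X] = C(43,4)·2^(1−C(4,2)) = 61705/16 ≈ 3856.562500.


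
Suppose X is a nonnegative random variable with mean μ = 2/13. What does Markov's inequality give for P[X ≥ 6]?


μ = E[X] = 2/13, a = 6.
Markov: P[X ≥ 6] ≤ μ/a = (2/13)/6 = 1/39.
Numerically: ≈ 0.0256.
(Since a = 6 > μ = 0.1538, the bound 1/39 is < 1 and informative.)

P[X ≥ 6] ≤ 1/39 ≈ 0.0256.


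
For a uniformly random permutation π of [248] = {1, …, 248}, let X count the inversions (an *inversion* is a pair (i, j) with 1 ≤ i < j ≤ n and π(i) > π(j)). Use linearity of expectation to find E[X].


Write X = Σ X_I over the C(248, 2) = 30628 pairs i < j, with X_I the indicator of one inversion.
There are 30628 indicators.
For each fixed pair i < j, the values π(i) and π(j) are two distinct elements of {1, …, 248} in uniformly random order; by symmetry P[π(i) > π(j)] = 1/2.
By linearity: E[X] = 30628 · (1/2) = C(248, 2) · (1/2) = 30628/2 = 15314 ≈ 15314.000000.

E[X] = 15314 = 15314.000000.


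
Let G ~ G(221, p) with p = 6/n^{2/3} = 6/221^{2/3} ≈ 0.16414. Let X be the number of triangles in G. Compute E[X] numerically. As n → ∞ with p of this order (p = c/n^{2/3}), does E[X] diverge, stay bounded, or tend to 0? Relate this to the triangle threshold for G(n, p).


Number of potential triangles: C(221, 3) = 1774630.
Each occurs with probability p³ ≈ (0.16414)³ ≈ 4.4225139e-03.
By linearity: E[X] = C(221, 3)·p³ ≈ 1774630 · 4.4225139e-03 ≈ 7848.32579.
Since α = 2/3 < 1, p = c/n^{2/3} ≫ 1/n is above the triangle threshold p ~ 1/n. Asymptotically E[X] ~ (c³/6)·n^{3(1−α)} = (6³/6)·n^{1} → ∞; triangles are abundant w.h.p.

E[X] ≈ 7848.32579; in regime p = Θ(1/n^{2/3}) E[X] diverges (above the triangle threshold p ~ 1/n).


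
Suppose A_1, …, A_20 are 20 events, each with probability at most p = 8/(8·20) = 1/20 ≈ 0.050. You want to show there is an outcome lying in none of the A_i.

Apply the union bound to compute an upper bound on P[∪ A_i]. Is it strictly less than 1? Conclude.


Union bound: P[∪_{i=1}^{20} A_i] ≤ Σ_i P[A_i] ≤ 20·p = 20·(1/20) = 1.
Numerically: 1 ≈ 1.000.
Is 1 < 1? NO.
Since the bound 1 is ≥ 1, the union bound is uninformative here; it does NOT by itself certify existence.

20·p = 1 ≈ 1.000; existence NOT certified by the union bound.


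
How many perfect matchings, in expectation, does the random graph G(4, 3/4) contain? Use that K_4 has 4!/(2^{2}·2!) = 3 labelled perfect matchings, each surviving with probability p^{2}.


K_4 has 4!/(2^{2}·2!) = 3 labelled perfect matchings.
For each such perfect matching H, let X_H = 1 if all 2 edges of H are present in G. Then P[X_H = 1] = p^{2} = (3/4)^{2} = 9/16.
Summing the indicators: E[X] = Σ_H E[X_H] = 3 · p^{2} = 3 · 9/16 = 27/16.
Numerically: E[X] ≈ 1.688.

E[X] = 3 · (3/4)^{2} = 27/16 ≈ 1.688.


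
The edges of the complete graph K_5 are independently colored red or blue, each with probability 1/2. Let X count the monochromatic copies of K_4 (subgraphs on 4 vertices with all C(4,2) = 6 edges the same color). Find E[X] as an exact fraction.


Let X = Σ_S X_S over the C(5, 4) = 5 subsets S of size 4, where X_S = 1 if the K_4 on S is monochromatic.
For a fixed S, the K_4 on S has C(4, 2) = 6 edges. P[all 6 edges red] = (1/2)^6, and likewise for blue, so P[monochromatic] = 2·(1/2)^6 = 2^{1 − 6} = 1/32.
By linearity: E[X] = C(5, 4) · 2^{1 − 6} = 5 · 1/32 = 5/32.
Numerically: E[X] ≈ 0.156250.

E[X] = C(5,4)·2^(1−C(4,2)) = 5/32 ≈ 0.156250.


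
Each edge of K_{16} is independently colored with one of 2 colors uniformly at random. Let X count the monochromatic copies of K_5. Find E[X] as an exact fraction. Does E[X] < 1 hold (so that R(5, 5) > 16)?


E[X] = C(16, 5) · 2^{1 − 10} = 4368 · 2^{−9} = 4368/512.
As a reduced fraction: E[X] = 273/32 ≈ 8.5312.
Is E[X] < 1? NO.
Since E[X] ≥ 1, the first-moment bound is inconclusive at n = 16; it does NOT by itself certify R(5, 5) > 16.

E[X] = 273/32 ≈ 8.5312; E[X] ≥ 1; first-moment method inconclusive here.


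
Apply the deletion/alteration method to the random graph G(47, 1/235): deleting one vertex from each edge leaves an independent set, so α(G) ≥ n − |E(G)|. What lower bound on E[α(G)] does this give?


E[|E(G)|] = C(47, 2)·p = 1081 · (1/235) = 23/5.
E[α(G)] ≥ n − E[|E(G)|] = 47 − 23/5 = 212/5.
Numerically: ≈ 42.400000.
(This is only a lower bound; the true E[α(G)] may be larger.)

E[α(G)] ≥ 212/5 ≈ 42.400000.


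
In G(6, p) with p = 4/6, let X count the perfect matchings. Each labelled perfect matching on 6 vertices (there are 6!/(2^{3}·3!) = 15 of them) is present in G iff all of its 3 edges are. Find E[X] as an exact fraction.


K_6 has 6!/(2^{3}·3!) = 15 labelled perfect matchings.
For each such perfect matching H, let X_H = 1 if all 3 edges of H are present in G. Then P[X_H = 1] = p^{3} = (2/3)^{3} = 8/27.
Summing the indicators: E[X] = Σ_H E[X_H] = 15 · p^{3} = 15 · 8/27 = 40/9.
Numerically: E[X] ≈ 4.4444.

E[X] = 15 · (2/3)^{3} = 40/9 ≈ 4.4444.


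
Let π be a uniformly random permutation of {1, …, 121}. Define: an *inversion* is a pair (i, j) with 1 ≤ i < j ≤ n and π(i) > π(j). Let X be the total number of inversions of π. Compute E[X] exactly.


Write X = Σ X_I over the C(121, 2) = 7260 pairs i < j, with X_I the indicator of one inversion.
There are 7260 indicators.
For each fixed pair i < j, the values π(i) and π(j) are two distinct elements of {1, …, 121} in uniformly random order; by symmetry P[π(i) > π(j)] = 1/2.
By linearity: E[X] = 7260 · (1/2) = C(121, 2) · (1/2) = 7260/2 = 3630 ≈ 3630.0000.

E[X] = 3630 = 3630.0000.


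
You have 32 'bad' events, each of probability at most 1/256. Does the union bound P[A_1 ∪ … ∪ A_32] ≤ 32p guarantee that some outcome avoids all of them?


Union bound: P[∪_{i=1}^{32} A_i] ≤ Σ_i P[A_i] ≤ 32·p = 32·(1/256) = 1/8.
Numerically: 1/8 ≈ 0.125000.
Is 1/8 < 1? YES.
Since P[∪ A_i] ≤ 1/8 < 1, the complement has P[∩ A_i^c] ≥ 1 − 1/8 = 7/8 > 0, so some outcome avoids every A_i.

32·p = 1/8 ≈ 0.125000; existence CERTIFIED by the union bound.


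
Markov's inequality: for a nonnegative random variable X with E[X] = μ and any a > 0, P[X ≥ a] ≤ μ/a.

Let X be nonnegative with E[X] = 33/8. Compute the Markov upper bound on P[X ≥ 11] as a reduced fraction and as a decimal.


μ = E[X] = 33/8, a = 11.
Markov: P[X ≥ 11] ≤ μ/a = (33/8)/11 = 3/8.
Numerically: ≈ 0.37500.
(Since a = 11 > μ = 4.12500, the bound 3/8 is < 1 and informative.)

P[X ≥ 11] ≤ 3/8 ≈ 0.37500.


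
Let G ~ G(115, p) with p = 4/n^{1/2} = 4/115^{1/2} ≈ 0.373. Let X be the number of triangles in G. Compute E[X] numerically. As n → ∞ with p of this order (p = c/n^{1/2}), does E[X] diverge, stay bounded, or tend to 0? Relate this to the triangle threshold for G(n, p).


Number of potential triangles: C(115, 3) = 246905.
Each occurs with probability p³ ≈ (0.373)³ ≈ 5.189592e-02.
By linearity: E[X] = C(115, 3)·p³ ≈ 246905 · 5.189592e-02 ≈ 12813.3621.
Since α = 1/2 < 1, p = c/n^{1/2} ≫ 1/n is above the triangle threshold p ~ 1/n. Asymptotically E[X] ~ (c³/6)·n^{3(1−α)} = (4³/6)·n^{1.5} → ∞; triangles are abundant w.h.p.

E[X] ≈ 12813.3621; in regime p = Θ(1/n^{1/2}) E[X] diverges (above the triangle threshold p ~ 1/n).


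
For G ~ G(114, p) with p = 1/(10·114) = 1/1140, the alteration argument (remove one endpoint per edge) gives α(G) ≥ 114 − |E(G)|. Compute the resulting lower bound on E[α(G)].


E[|E(G)|] = C(114, 2)·p = 6441 · (1/1140) = 113/20.
E[α(G)] ≥ n − E[|E(G)|] = 114 − 113/20 = 2167/20.
Numerically: ≈ 108.350.
(This is only a lower bound; the true E[α(G)] may be larger.)

E[α(G)] ≥ 2167/20 ≈ 108.350.


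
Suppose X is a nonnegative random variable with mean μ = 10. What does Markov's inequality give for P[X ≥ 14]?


μ = E[X] = 10, a = 14.
Markov: P[X ≥ 14] ≤ μ/a = (10)/14 = 5/7.
Numerically: ≈ 0.714286.
(Since a = 14 > μ = 10.000000, the bound 5/7 is < 1 and informative.)

P[X ≥ 14] ≤ 5/7 ≈ 0.714286.


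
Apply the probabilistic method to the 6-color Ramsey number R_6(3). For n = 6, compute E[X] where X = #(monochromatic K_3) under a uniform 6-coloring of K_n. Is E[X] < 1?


E[X] = C(6, 3) · 6^{1 − 3} = 20 · 6^{−2} = 20/36.
As a reduced fraction: E[X] = 5/9 ≈ 0.555556.
Is E[X] < 1? YES.
Since E[X] < 1, there exists a 6-coloring of K_{6} with no monochromatic K_3; hence R_6(3) > 6.

E[X] = 5/9 ≈ 0.555556; E[X] < 1, so R_6(3) > 6.


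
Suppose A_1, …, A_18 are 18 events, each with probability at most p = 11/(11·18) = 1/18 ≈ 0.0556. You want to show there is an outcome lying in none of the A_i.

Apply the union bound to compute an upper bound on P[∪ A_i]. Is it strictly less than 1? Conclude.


Union bound: P[∪_{i=1}^{18} A_i] ≤ Σ_i P[A_i] ≤ 18·p = 18·(1/18) = 1.
Numerically: 1 ≈ 1.0000.
Is 1 < 1? NO.
Since the bound 1 is ≥ 1, the union bound is uninformative here; it does NOT by itself certify existence.

18·p = 1 ≈ 1.0000; existence NOT certified by the union bound.


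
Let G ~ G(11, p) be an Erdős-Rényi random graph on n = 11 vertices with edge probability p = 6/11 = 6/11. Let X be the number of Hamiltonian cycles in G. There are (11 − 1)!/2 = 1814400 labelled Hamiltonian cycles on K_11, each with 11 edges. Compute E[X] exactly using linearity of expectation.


K_11 has (11 − 1)!/2 = 1814400 labelled Hamiltonian cycles.
For each such Hamiltonian cycle H, let X_H = 1 if all 11 edges of H are present in G. Then P[X_H = 1] = p^{11} = (6/11)^{11} = 362797056/285311670611.
By linearity: E[X] = Σ_H E[X_H] = 1814400 · p^{11} = 1814400 · 362797056/285311670611 = 658258978406400/285311670611.
Numerically: E[X] ≈ 2.31e+03.

E[X] = 1814400 · (6/11)^{11} = 658258978406400/285311670611 ≈ 2.31e+03.


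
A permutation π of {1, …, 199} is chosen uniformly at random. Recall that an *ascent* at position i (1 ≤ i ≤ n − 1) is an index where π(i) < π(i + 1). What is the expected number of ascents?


Write X = Σ X_I over i = 1, …, 198, with X_I the indicator of one ascent.
There are 198 indicators.
For each fixed i, the pair (π(i), π(i+1)) is a uniformly random ordered pair of distinct values from {1, …, 199}; by symmetry P[π(i) < π(i+1)] = 1/2.
By linearity: E[X] = 198 · (1/2) = (199 − 1) · (1/2) = 99 ≈ 99.00000.

E[X] = 99 = 99.00000.


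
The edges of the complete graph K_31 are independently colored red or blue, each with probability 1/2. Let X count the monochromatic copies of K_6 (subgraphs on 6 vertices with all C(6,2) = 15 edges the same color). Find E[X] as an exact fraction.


Let X = Σ_S X_S over the C(31, 6) = 736281 subsets S of size 6, where X_S = 1 if the K_6 on S is monochromatic.
For a fixed S, the K_6 on S has C(6, 2) = 15 edges. P[all 15 edges red] = (1/2)^15, and likewise for blue, so P[monochromatic] = 2·(1/2)^15 = 2^{1 − 15} = 1/16384.
By linearity of expectation: E[X] = C(31, 6) · 2^{1 − 15} = 736281 · 1/16384 = 736281/16384.
Numerically: E[X] ≈ 44.9390.

E[X] = C(31,6)·2^(1−C(6,2)) = 736281/16384 ≈ 44.9390.


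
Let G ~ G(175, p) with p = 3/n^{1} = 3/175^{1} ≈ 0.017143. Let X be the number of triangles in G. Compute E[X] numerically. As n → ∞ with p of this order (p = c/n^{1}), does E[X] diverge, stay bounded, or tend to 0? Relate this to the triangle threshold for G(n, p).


Number of potential triangles: C(175, 3) = 877975.
Each occurs with probability p³ ≈ (0.017143)³ ≈ 5.0379009e-06.
By linearity: E[X] = C(175, 3)·p³ ≈ 877975 · 5.0379009e-06 ≈ 4.42315.
Here α = 1, so p = 3/n is exactly at the triangle threshold p ~ 1/n. Asymptotically E[X] → c³/6 = 3³/6 = 9/2 ≈ 4.50000, a bounded constant. In this regime the triangle count is asymptotically Poisson(c³/6).

E[X] ≈ 4.42315; in regime p = Θ(1/n^{1}) E[X] stays bounded (at the triangle threshold p ~ 1/n).


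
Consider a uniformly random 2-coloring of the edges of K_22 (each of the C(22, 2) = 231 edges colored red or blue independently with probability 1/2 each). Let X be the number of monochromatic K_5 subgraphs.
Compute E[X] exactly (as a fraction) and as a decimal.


Let X = Σ_S X_S over the C(22, 5) = 26334 subsets S of size 5, where X_S = 1 if the K_5 on S is monochromatic.
For a fixed S, the K_5 on S has C(5, 2) = 10 edges. P[all 10 edges red] = (1/2)^10, and likewise for blue, so P[monochromatic] = 2·(1/2)^10 = 2^{1 − 10} = 1/512.
Summing: E[X] = C(22, 5) · 2^{1 − 10} = 26334 · 1/512 = 13167/256.
Numerically: E[X] ≈ 51.4336.

E[X] = C(22,5)·2^(1−C(5,2)) = 13167/256 ≈ 51.4336.


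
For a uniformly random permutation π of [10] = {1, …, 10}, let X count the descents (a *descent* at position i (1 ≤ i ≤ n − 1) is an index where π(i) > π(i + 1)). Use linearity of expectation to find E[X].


Write X = Σ X_I over i = 1, …, 9, with X_I the indicator of one descent.
There are 9 indicators.
For each fixed i, the pair (π(i), π(i+1)) is a uniformly random ordered pair of distinct values from {1, …, 10}; by symmetry P[π(i) > π(i+1)] = 1/2.
By linearity: E[X] = 9 · (1/2) = (10 − 1) · (1/2) = 9/2 ≈ 4.500000.

E[X] = 9/2 = 4.500000.


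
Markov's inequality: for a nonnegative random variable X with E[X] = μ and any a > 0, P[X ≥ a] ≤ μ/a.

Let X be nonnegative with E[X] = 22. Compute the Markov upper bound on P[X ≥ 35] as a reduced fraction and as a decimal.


μ = E[X] = 22, a = 35.
Markov: P[X ≥ 35] ≤ μ/a = (22)/35 = 22/35.
Numerically: ≈ 0.62857.
(Since a = 35 > μ = 22.00000, the bound 22/35 is < 1 and informative.)

P[X ≥ 35] ≤ 22/35 ≈ 0.62857.


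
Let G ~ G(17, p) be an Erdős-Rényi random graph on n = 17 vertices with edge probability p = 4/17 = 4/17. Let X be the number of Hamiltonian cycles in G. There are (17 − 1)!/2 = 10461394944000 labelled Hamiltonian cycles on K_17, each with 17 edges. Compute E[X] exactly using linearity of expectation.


K_17 has (17 − 1)!/2 = 10461394944000 labelled Hamiltonian cycles.
For each such Hamiltonian cycle H, let X_H = 1 if all 17 edges of H are present in G. Then P[X_H = 1] = p^{17} = (4/17)^{17} = 17179869184/827240261886336764177.
By linearity of expectation: E[X] = Σ_H E[X_H] = 10461394944000 · p^{17} = 10461394944000 · 17179869184/827240261886336764177 = 179725396620079005696000/827240261886336764177.
Numerically: E[X] ≈ 217.26.

E[X] = 10461394944000 · (4/17)^{17} = 179725396620079005696000/827240261886336764177 ≈ 217.26.


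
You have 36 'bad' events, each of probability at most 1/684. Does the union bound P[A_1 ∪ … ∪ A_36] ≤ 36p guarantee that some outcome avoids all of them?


Union bound: P[∪_{i=1}^{36} A_i] ≤ Σ_i P[A_i] ≤ 36·p = 36·(1/684) = 1/19.
Numerically: 1/19 ≈ 0.052632.
Is 1/19 < 1? YES.
Since P[∪ A_i] ≤ 1/19 < 1, the complement has P[∩ A_i^c] ≥ 1 − 1/19 = 18/19 > 0, so some outcome avoids every A_i.

36·p = 1/19 ≈ 0.052632; existence CERTIFIED by the union bound.


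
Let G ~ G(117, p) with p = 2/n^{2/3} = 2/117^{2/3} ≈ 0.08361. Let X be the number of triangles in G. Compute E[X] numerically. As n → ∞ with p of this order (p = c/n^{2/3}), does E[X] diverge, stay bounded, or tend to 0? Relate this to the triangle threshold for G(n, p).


Number of potential triangles: C(117, 3) = 260130.
Each occurs with probability p³ ≈ (0.08361)³ ≈ 5.844108e-04.
By linearity: E[X] = C(117, 3)·p³ ≈ 260130 · 5.844108e-04 ≈ 152.0228.
Since α = 2/3 < 1, p = c/n^{2/3} ≫ 1/n is above the triangle threshold p ~ 1/n. Asymptotically E[X] ~ (c³/6)·n^{3(1−α)} = (2³/6)·n^{1} → ∞; triangles are abundant w.h.p.

E[X] ≈ 152.0228; in regime p = Θ(1/n^{2/3}) E[X] diverges (above the triangle threshold p ~ 1/n).


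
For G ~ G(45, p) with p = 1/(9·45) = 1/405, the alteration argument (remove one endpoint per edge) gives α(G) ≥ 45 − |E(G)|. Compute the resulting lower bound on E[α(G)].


E[|E(G)|] = C(45, 2)·p = 990 · (1/405) = 22/9.
E[α(G)] ≥ n − E[|E(G)|] = 45 − 22/9 = 383/9.
Numerically: ≈ 42.556.
(This is only a lower bound; the true E[α(G)] may be larger.)

E[α(G)] ≥ 383/9 ≈ 42.556.


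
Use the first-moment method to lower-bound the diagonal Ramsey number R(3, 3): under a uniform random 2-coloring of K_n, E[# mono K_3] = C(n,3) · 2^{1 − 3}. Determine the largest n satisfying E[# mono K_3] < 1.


We need C(n, 3) · 2^{1 − 3} < 1, i.e. C(n, 3) < 2^{3 − 1} = 4.
Check values of n near the boundary:
  n = 3: C(3, 3) = 1; 1 < 4? YES
  n = 4: C(4, 3) = 4; 4 < 4? NO
The largest n with C(n, 3) < 4 is n = 3 (where E[X] = 1/4 ≈ 0.25000). Hence R(3, 3) > 3, i.e. R(3, 3) ≥ 4.

Largest n = 3; hence R(3, 3) > 3.


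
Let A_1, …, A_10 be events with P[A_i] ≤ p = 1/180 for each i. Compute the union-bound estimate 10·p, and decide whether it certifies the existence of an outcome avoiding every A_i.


Union bound: P[∪_{i=1}^{10} A_i] ≤ Σ_i P[A_i] ≤ 10·p = 10·(1/180) = 1/18.
Numerically: 1/18 ≈ 0.0556.
Is 1/18 < 1? YES.
Since P[∪ A_i] ≤ 1/18 < 1, the complement has P[∩ A_i^c] ≥ 1 − 1/18 = 17/18 > 0, so some outcome avoids every A_i.

10·p = 1/18 ≈ 0.0556; existence CERTIFIED by the union bound.


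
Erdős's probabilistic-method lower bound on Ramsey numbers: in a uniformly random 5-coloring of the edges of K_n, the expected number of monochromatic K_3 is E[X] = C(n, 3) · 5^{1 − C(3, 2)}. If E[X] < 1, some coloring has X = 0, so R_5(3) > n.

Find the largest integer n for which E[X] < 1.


We need C(n, 3) · 5^{1 − 3} < 1, i.e. C(n, 3) < 5^{3 − 1} = 25.
Check values of n near the boundary:
  n = 4: C(4, 3) = 4; 4 < 25? YES
  n = 5: C(5, 3) = 10; 10 < 25? YES
  n = 6: C(6, 3) = 20; 20 < 25? YES
  n = 7: C(7, 3) = 35; 35 < 25? NO
  n = 8: C(8, 3) = 56; 56 < 25? NO
The largest n with C(n, 3) < 25 is n = 6 (where E[X] = 4/5 ≈ 0.80000). Hence R_5(3) > 6, i.e. R_5(3) ≥ 7.

Largest n = 6; hence R_5(3) > 6.


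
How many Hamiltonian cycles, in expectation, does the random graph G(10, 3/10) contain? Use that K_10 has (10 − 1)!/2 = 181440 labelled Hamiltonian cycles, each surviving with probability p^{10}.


K_10 has (10 − 1)!/2 = 181440 labelled Hamiltonian cycles.
For each such Hamiltonian cycle H, let X_H = 1 if all 10 edges of H are present in G. Then P[X_H = 1] = p^{10} = (3/10)^{10} = 59049/10000000000.
Summing the indicators: E[X] = Σ_H E[X_H] = 181440 · p^{10} = 181440 · 59049/10000000000 = 33480783/31250000.
Numerically: E[X] ≈ 1.07139.

E[X] = 181440 · (3/10)^{10} = 33480783/31250000 ≈ 1.07139.


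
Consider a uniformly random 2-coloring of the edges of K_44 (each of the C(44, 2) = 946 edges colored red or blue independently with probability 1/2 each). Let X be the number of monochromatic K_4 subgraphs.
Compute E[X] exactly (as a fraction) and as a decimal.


Let X = Σ_S X_S over the C(44, 4) = 135751 subsets S of size 4, where X_S = 1 if the K_4 on S is monochromatic.
For a fixed S, the K_4 on S has C(4, 2) = 6 edges. P[all 6 edges red] = (1/2)^6, and likewise for blue, so P[monochromatic] = 2·(1/2)^6 = 2^{1 − 6} = 1/32.
By linearity: E[X] = C(44, 4) · 2^{1 − 6} = 135751 · 1/32 = 135751/32.
Numerically: E[X] ≈ 4242.218750.

E[X] = C(44,4)·2^(1−C(4,2)) = 135751/32 ≈ 4242.218750.


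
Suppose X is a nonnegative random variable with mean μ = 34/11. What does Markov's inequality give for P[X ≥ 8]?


μ = E[X] = 34/11, a = 8.
Markov: P[X ≥ 8] ≤ μ/a = (34/11)/8 = 17/44.
Numerically: ≈ 0.38636.
(Since a = 8 > μ = 3.09091, the bound 17/44 is < 1 and informative.)

P[X ≥ 8] ≤ 17/44 ≈ 0.38636.


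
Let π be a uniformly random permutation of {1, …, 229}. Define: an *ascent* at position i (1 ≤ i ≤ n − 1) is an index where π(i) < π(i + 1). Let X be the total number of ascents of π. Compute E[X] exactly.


Write X = Σ X_I over i = 1, …, 228, with X_I the indicator of one ascent.
There are 228 indicators.
For each fixed i, the pair (π(i), π(i+1)) is a uniformly random ordered pair of distinct values from {1, …, 229}; by symmetry P[π(i) < π(i+1)] = 1/2.
By linearity: E[X] = 228 · (1/2) = (229 − 1) · (1/2) = 114 ≈ 114.00000.

E[X] = 114 = 114.00000.


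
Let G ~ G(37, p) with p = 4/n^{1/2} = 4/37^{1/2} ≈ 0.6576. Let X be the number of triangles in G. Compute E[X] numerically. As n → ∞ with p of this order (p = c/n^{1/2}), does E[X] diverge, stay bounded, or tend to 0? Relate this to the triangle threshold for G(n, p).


Number of potential triangles: C(37, 3) = 7770.
Each occurs with probability p³ ≈ (0.6576)³ ≈ 2.843658e-01.
By linearity: E[X] = C(37, 3)·p³ ≈ 7770 · 2.843658e-01 ≈ 2209.5224.
Since α = 1/2 < 1, p = c/n^{1/2} ≫ 1/n is above the triangle threshold p ~ 1/n. Asymptotically E[X] ~ (c³/6)·n^{3(1−α)} = (4³/6)·n^{1.5} → ∞; triangles are abundant w.h.p.

E[X] ≈ 2209.5224; in regime p = Θ(1/n^{1/2}) E[X] diverges (above the triangle threshold p ~ 1/n).


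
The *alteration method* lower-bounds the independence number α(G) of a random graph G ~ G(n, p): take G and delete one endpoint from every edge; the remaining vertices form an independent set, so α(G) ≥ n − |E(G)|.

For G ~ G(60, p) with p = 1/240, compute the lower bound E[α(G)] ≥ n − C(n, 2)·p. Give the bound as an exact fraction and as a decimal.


E[|E(G)|] = C(60, 2)·p = 1770 · (1/240) = 59/8.
E[α(G)] ≥ n − E[|E(G)|] = 60 − 59/8 = 421/8.
Numerically: ≈ 52.625.
(This is only a lower bound; the true E[α(G)] may be larger.)

E[α(G)] ≥ 421/8 ≈ 52.625.
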